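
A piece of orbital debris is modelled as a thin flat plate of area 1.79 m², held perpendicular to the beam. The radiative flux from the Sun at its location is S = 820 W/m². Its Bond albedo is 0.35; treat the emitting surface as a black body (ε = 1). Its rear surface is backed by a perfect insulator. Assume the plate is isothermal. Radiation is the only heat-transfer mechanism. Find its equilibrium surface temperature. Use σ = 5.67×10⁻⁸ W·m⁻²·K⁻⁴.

T ≈ 311 K

At equilibrium, absorbed power = emitted power.
Absorbing cross-section = A = 1.790 m²; emitting surface = A = 1.790 m² (ratio 1).
(1−a)S·A_cross = εσ·A_surf·T⁴  ⇒  T⁴ = (1−a)S/(1σ).
T⁴ = 0.650·820/(1·5.67×10⁻⁸) = 9.400×10⁹ K⁴.
T = (9.400×10⁹)^(1/4).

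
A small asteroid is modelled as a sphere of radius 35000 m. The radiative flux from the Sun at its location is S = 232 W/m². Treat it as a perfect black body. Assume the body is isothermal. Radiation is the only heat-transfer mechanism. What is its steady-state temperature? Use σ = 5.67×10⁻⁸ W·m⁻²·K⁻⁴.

At equilibrium, absorbed power = emitted power.
Absorbing cross-section = πr² = 3.848×10⁹ m²; emitting surface = 4πr² = 1.539×10¹⁰ m² (ratio 4).
S·A_cross = εσ·A_surf·T⁴  ⇒  T⁴ = S/(4σ).
T⁴ = 1.00·232/(4·5.67×10⁻⁸) = 1.023×10⁹ K⁴.
T = (1.023×10⁹)^(1/4).

T ≈ 179 K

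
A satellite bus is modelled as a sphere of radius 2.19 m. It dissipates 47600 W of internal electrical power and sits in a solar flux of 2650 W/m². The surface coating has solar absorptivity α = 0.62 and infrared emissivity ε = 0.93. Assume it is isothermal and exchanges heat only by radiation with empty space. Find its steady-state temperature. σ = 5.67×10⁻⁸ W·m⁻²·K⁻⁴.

At steady state, absorbed solar power + internal power = radiated power.
Absorbed: α·S·A_cross = 0.62·2650·15.07 = 24760 W (cross-section πr²).
Total input = 24760 + 47600 = 72360 W.
Radiated: εσ·A_surf·T⁴ with A_surf = 4πr² = 60.27 m².
T⁴ = 72360/(0.93·5.67×10⁻⁸·60.27) = 2.277×10¹⁰ K⁴.

T ≈ 388 K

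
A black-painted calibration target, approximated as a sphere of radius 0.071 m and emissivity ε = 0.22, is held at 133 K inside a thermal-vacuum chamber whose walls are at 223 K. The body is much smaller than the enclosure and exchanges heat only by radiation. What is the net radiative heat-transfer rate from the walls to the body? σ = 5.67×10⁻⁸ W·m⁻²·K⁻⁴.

For a small grey body in a large enclosure: P_net = εσA(T_body⁴ − T_wall⁴).
A = 4πr² = 0.06335 m²; T_body⁴ − T_wall⁴ = 3.129×10⁸ − 2.473×10⁹ = -2.160×10⁹ K⁴.
|P_net| = 0.22·5.67×10⁻⁸·0.06335·2.160×10⁹.

P_net ≈ 1.71 W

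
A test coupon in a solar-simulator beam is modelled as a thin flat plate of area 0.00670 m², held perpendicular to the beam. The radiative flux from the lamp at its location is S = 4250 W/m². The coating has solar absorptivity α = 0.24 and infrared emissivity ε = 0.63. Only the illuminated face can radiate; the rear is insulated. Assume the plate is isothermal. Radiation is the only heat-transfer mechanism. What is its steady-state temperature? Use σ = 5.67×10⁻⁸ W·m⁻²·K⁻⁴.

T ≈ 411 K

At equilibrium, absorbed power = emitted power.
Absorbing cross-section = A = 0.006700 m²; emitting surface = A = 0.006700 m² (ratio 1).
αS·A_cross = εσ·A_surf·T⁴  ⇒  T⁴ = αS/(ε·1σ).
T⁴ = 0.240·4250/(0.63·1·5.67×10⁻⁸) = 2.855×10¹⁰ K⁴.
T = (2.855×10¹⁰)^(1/4).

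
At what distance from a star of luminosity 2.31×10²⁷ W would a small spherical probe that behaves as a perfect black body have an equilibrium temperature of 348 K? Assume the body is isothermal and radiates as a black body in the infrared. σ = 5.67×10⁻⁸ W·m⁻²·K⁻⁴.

d ≈ 2.35×10¹¹ m

For an isothermal black-emitting sphere, (1−a)S·πr² = σ·4πr²·T⁴ ⇒ S = 4σT⁴/(1−a).
S = 4·5.67×10⁻⁸·(348)⁴/1.00 = 3326 W/m².
Flux falls as S = L/(4πd²), so d = √(L/(4πS)) = √(2.31×10²⁷/(4π·3326)).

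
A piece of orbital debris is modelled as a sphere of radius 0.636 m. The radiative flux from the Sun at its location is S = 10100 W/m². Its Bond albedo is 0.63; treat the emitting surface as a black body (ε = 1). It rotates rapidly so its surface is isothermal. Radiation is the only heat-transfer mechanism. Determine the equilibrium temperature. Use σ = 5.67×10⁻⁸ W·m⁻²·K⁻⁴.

T ≈ 358 K

At equilibrium, absorbed power = emitted power.
Absorbing cross-section = πr² = 1.271 m²; emitting surface = 4πr² = 5.083 m² (ratio 4).
(1−a)S·A_cross = εσ·A_surf·T⁴  ⇒  T⁴ = (1−a)S/(4σ).
T⁴ = 0.370·10100/(4·5.67×10⁻⁸) = 1.648×10¹⁰ K⁴.
T = (1.648×10¹⁰)^(1/4).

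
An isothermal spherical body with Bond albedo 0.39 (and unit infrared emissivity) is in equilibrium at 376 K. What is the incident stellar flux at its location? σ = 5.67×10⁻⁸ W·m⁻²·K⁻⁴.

S ≈ 7430 W/m²

(1−a)S·πr² = σ·4πr²·T⁴ ⇒ S = 4σT⁴/(1−a).
S = 4·5.67×10⁻⁸·1.999×10¹⁰/0.610.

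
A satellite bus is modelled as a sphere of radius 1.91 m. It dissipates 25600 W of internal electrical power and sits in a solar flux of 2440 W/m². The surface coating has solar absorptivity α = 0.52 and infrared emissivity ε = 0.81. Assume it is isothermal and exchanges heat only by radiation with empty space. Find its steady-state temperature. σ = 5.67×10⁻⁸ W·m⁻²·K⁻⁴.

T ≈ 372 K

At steady state, absorbed solar power + internal power = radiated power.
Absorbed: α·S·A_cross = 0.52·2440·11.46 = 14540 W (cross-section πr²).
Total input = 14540 + 25600 = 40140 W.
Radiated: εσ·A_surf·T⁴ with A_surf = 4πr² = 45.84 m².
T⁴ = 40140/(0.81·5.67×10⁻⁸·45.84) = 1.907×10¹⁰ K⁴.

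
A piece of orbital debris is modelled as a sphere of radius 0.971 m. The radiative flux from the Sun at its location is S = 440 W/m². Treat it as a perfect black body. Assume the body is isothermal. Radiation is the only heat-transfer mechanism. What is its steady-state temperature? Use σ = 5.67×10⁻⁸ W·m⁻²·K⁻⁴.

T ≈ 210 K

At equilibrium, absorbed power = emitted power.
Absorbing cross-section = πr² = 2.962 m²; emitting surface = 4πr² = 11.85 m² (ratio 4).
S·A_cross = εσ·A_surf·T⁴  ⇒  T⁴ = S/(4σ).
T⁴ = 1.00·440/(4·5.67×10⁻⁸) = 1.940×10⁹ K⁴.
T = (1.940×10⁹)^(1/4).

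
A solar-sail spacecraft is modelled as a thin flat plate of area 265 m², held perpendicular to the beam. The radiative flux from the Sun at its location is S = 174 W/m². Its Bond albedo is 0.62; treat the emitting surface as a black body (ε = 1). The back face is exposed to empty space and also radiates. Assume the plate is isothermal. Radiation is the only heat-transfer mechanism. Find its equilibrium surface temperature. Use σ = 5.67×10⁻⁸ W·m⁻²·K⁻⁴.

T ≈ 155 K

At equilibrium, absorbed power = emitted power.
Absorbing cross-section = A = 265.0 m²; emitting surface = 2A = 530.0 m² (ratio 2).
(1−a)S·A_cross = εσ·A_surf·T⁴  ⇒  T⁴ = (1−a)S/(2σ).
T⁴ = 0.380·174/(2·5.67×10⁻⁸) = 5.831×10⁸ K⁴.
T = (5.831×10⁸)^(1/4).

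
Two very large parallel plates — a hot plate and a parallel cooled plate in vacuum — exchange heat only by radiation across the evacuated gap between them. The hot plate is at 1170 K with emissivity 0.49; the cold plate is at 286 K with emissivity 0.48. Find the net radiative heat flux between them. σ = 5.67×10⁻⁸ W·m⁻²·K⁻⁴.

For two infinite grey parallel plates, q = σ(T₁⁴ − T₂⁴)/(1/ε₁ + 1/ε₂ − 1).
T₁⁴ − T₂⁴ = 1.874×10¹² − 6.691×10⁹ = 1.867×10¹² K⁴.
1/ε₁ + 1/ε₂ − 1 = 2.041 + 2.083 − 1 = 3.124.
q = 5.67×10⁻⁸ × 1.867×10¹² / 3.124.

q ≈ 33900 W/m²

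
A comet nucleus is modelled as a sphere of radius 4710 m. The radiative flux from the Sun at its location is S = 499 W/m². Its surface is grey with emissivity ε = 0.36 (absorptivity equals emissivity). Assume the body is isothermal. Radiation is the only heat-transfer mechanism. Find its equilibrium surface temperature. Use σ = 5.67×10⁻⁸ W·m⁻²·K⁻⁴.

At equilibrium, absorbed power = emitted power.
Absorbing cross-section = πr² = 6.969×10⁷ m²; emitting surface = 4πr² = 2.788×10⁸ m² (ratio 4).
εS·A_cross = εσ·A_surf·T⁴  ⇒  T⁴ = S/(4σ)   (ε cancels).
T⁴ = 499/(4·5.67×10⁻⁸) = 2.200×10⁹ K⁴.
T = (2.200×10⁹)^(1/4).

T ≈ 217 K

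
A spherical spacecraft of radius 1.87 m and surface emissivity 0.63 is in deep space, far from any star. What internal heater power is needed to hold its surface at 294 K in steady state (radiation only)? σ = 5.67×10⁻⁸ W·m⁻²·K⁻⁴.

P = εσ·4πr²·T⁴.
4πr² = 43.94 m²; T⁴ = 7.471×10⁹ K⁴.
P = 0.63·5.67×10⁻⁸·43.94·7.471×10⁹.

P ≈ 11700 W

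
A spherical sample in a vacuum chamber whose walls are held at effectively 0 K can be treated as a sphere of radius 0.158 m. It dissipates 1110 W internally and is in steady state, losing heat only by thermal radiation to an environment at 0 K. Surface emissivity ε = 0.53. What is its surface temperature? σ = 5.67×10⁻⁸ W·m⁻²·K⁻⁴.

T ≈ 586 K

Steady state: internal power = radiated power, P = εσA T⁴.
Radiating area A = 4πr² = 0.3137 m².
T⁴ = P/(εσA) = 1110/(0.53·5.67×10⁻⁸·0.3137) = 1.177×10¹¹ K⁴.
T = (1.177×10¹¹)^(1/4).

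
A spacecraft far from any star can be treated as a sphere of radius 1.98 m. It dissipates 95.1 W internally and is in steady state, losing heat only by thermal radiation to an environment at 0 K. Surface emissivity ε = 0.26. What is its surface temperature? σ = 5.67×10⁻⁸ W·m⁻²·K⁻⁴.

Steady state: internal power = radiated power, P = εσA T⁴.
Radiating area A = 4πr² = 49.27 m².
T⁴ = P/(εσA) = 95.1/(0.26·5.67×10⁻⁸·49.27) = 1.309×10⁸ K⁴.
T = (1.309×10⁸)^(1/4).

T ≈ 107 K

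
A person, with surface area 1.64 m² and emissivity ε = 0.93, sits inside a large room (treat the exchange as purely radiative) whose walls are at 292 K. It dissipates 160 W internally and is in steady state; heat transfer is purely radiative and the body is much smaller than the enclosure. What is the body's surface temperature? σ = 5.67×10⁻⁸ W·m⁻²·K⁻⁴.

T ≈ 309 K

For a small grey body in a large enclosure, net radiated power = εσA(T⁴ − T_w⁴).
Steady state: P = εσA(T⁴ − T_w⁴) with A = 1.64 m².
T⁴ = P/(εσA) + T_w⁴ = 160/(0.93·5.67×10⁻⁸·1.640) + (292)⁴
    = 1.850×10⁹ + 7.270×10⁹ = 9.120×10⁹ K⁴.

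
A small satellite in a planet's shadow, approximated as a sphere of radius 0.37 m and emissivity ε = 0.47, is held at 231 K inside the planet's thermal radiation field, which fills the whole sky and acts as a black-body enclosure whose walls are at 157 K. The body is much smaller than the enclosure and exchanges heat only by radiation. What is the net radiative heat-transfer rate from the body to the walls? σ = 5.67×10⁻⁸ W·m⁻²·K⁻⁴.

For a small grey body in a large enclosure: P_net = εσA(T_body⁴ − T_wall⁴).
A = 4πr² = 1.720 m²; T_body⁴ − T_wall⁴ = 2.847×10⁹ − 6.076×10⁸ = 2.240×10⁹ K⁴.
|P_net| = 0.47·5.67×10⁻⁸·1.720·2.240×10⁹.

P_net ≈ 103 W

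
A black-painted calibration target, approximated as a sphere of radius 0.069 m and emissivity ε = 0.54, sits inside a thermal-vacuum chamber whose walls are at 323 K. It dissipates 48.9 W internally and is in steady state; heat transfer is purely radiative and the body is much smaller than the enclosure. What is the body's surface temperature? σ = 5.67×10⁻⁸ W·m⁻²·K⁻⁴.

For a small grey body in a large enclosure, net radiated power = εσA(T⁴ − T_w⁴).
Steady state: P = εσA(T⁴ − T_w⁴) with A = 4πr² = 0.05983 m².
T⁴ = P/(εσA) + T_w⁴ = 48.9/(0.54·5.67×10⁻⁸·0.05983) + (323)⁴
    = 2.669×10¹⁰ + 1.088×10¹⁰ = 3.758×10¹⁰ K⁴.

T ≈ 440 K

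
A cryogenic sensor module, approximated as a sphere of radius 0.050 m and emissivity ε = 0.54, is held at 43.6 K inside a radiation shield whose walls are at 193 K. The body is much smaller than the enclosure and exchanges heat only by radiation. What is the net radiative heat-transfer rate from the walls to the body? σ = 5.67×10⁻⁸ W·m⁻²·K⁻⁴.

For a small grey body in a large enclosure: P_net = εσA(T_body⁴ − T_wall⁴).
A = 4πr² = 0.03142 m²; T_body⁴ − T_wall⁴ = 3.614×10⁶ − 1.387×10⁹ = -1.384×10⁹ K⁴.
|P_net| = 0.54·5.67×10⁻⁸·0.03142·1.384×10⁹.

P_net ≈ 1.33 W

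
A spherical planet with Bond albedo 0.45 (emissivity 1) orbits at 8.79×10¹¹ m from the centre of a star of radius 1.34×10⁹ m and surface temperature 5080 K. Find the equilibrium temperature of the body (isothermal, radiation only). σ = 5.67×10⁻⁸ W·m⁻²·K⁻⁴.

T ≈ 121 K

The star's surface emits σT_*⁴; at distance d the flux is S = σT_*⁴(R_*/d)².
S = 5.67×10⁻⁸·(5080)⁴·(1.34×10⁹/8.79×10¹¹)² = 87.75 W/m².
For an isothermal sphere T⁴ = (1−a)S/(4σ) = 2.128×10⁸ K⁴.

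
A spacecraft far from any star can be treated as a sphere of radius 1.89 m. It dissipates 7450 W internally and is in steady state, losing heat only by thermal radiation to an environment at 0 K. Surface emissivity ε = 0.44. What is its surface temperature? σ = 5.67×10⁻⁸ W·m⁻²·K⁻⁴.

Steady state: internal power = radiated power, P = εσA T⁴.
Radiating area A = 4πr² = 44.89 m².
T⁴ = P/(εσA) = 7450/(0.44·5.67×10⁻⁸·44.89) = 6.653×10⁹ K⁴.
T = (6.653×10⁹)^(1/4).

T ≈ 286 K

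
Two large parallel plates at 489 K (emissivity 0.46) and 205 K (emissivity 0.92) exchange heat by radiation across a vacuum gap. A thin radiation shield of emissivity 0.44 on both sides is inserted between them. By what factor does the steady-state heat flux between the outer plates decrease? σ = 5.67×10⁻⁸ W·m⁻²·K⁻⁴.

factor ≈ 2.57

Without shield: q₀ = σΔ(T⁴)/(1/ε₁+1/ε₂−1) with denominator 2.261.
With shield the two gaps are in series; the resistances add: (1/ε₁+1/ε_s−1)+(1/ε_s+1/ε₂−1) = 3.447+2.360 = 5.806.
Heat-flux ratio q₀/q = 5.806/2.261.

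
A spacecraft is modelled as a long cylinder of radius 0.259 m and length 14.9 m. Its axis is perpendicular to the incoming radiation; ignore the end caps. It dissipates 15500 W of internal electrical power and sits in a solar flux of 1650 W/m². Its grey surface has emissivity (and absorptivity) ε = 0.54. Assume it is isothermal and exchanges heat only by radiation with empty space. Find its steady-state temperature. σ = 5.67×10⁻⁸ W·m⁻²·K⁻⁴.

At steady state, absorbed solar power + internal power = radiated power.
Absorbed: α·S·A_cross = 0.54·1650·7.718 = 6877 W (cross-section 2rL).
Total input = 6877 + 15500 = 22380 W.
Radiated: εσ·A_surf·T⁴ with A_surf = 2πrL = 24.25 m².
T⁴ = 22380/(0.54·5.67×10⁻⁸·24.25) = 3.014×10¹⁰ K⁴.

T ≈ 417 K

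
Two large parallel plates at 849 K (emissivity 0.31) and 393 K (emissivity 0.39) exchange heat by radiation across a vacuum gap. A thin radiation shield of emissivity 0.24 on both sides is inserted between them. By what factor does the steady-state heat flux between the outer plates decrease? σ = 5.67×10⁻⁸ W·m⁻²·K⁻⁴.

Without shield: q₀ = σΔ(T⁴)/(1/ε₁+1/ε₂−1) with denominator 4.790.
With shield the two gaps are in series; the resistances add: (1/ε₁+1/ε_s−1)+(1/ε_s+1/ε₂−1) = 6.392+5.731 = 12.12.
Heat-flux ratio q₀/q = 12.12/4.790.

factor ≈ 2.53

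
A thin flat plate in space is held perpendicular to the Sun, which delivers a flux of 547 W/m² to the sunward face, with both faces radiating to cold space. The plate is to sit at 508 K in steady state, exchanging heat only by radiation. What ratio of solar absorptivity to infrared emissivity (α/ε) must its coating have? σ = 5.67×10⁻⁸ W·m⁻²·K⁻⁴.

α/ε ≈ 13.8

Balance: αS·A = εσ·2A·T⁴ ⇒ α/ε = 2σT⁴/S.
α/ε = 2·5.67×10⁻⁸·(508)⁴/547 = 2·5.67×10⁻⁸·6.660×10¹⁰/547.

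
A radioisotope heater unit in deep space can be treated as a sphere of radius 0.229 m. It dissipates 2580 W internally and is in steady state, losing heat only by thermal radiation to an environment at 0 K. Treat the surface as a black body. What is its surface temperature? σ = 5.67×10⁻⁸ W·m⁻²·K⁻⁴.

Steady state: internal power = radiated power, P = εσA T⁴.
Radiating area A = 4πr² = 0.6590 m².
T⁴ = P/(εσA) = 2580/(1.0·5.67×10⁻⁸·0.6590) = 6.905×10¹⁰ K⁴.
T = (6.905×10¹⁰)^(1/4).

T ≈ 513 K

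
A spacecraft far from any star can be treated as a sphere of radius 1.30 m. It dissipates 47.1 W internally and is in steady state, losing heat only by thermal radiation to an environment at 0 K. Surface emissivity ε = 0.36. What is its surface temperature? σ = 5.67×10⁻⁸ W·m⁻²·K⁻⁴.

Steady state: internal power = radiated power, P = εσA T⁴.
Radiating area A = 4πr² = 21.24 m².
T⁴ = P/(εσA) = 47.1/(0.36·5.67×10⁻⁸·21.24) = 1.087×10⁸ K⁴.
T = (1.087×10⁸)^(1/4).

T ≈ 102 K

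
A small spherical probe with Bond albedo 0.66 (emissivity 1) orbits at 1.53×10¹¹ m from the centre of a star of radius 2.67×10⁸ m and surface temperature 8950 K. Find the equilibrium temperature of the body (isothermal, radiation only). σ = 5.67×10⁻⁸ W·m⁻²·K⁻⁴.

The star's surface emits σT_*⁴; at distance d the flux is S = σT_*⁴(R_*/d)².
S = 5.67×10⁻⁸·(8950)⁴·(2.67×10⁸/1.53×10¹¹)² = 1108 W/m².
For an isothermal sphere T⁴ = (1−a)S/(4σ) = 1.661×10⁹ K⁴.

T ≈ 202 K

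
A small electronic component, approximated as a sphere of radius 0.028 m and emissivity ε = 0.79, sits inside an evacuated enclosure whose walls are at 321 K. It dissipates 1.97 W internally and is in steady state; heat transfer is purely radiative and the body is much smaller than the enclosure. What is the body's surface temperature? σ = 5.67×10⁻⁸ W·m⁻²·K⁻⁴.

T ≈ 350 K

For a small grey body in a large enclosure, net radiated power = εσA(T⁴ − T_w⁴).
Steady state: P = εσA(T⁴ − T_w⁴) with A = 4πr² = 0.009852 m².
T⁴ = P/(εσA) + T_w⁴ = 1.97/(0.79·5.67×10⁻⁸·0.009852) + (321)⁴
    = 4.464×10⁹ + 1.062×10¹⁰ = 1.508×10¹⁰ K⁴.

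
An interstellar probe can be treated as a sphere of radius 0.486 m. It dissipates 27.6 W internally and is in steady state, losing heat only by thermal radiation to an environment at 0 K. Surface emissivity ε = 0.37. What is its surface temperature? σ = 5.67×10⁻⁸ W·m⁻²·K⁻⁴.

Steady state: internal power = radiated power, P = εσA T⁴.
Radiating area A = 4πr² = 2.968 m².
T⁴ = P/(εσA) = 27.6/(0.37·5.67×10⁻⁸·2.968) = 4.432×10⁸ K⁴.
T = (4.432×10⁸)^(1/4).

T ≈ 145 K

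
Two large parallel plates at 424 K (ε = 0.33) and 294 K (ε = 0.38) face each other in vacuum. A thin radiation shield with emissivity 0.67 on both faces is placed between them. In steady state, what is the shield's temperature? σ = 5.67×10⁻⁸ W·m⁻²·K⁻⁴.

T_s ≈ 372 K

In steady state the net flux on the hot side equals that on the cold side.
σ(T₁⁴−T_s⁴)/D₁ = σ(T_s⁴−T₂⁴)/D₂, with D₁ = 1/ε₁+1/ε_s−1 = 3.523, D₂ = 1/ε_s+1/ε₂−1 = 3.124.
Solve for T_s⁴: T_s⁴ = (D₂·T₁⁴ + D₁·T₂⁴)/(D₁+D₂) = 1.915×10¹⁰ K⁴.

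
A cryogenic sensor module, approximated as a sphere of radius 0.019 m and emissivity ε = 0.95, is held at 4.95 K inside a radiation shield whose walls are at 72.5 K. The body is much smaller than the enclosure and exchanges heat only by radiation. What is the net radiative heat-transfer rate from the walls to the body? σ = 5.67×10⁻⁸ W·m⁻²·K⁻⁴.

For a small grey body in a large enclosure: P_net = εσA(T_body⁴ − T_wall⁴).
A = 4πr² = 0.004536 m²; T_body⁴ − T_wall⁴ = 600.4 − 2.763×10⁷ = -2.763×10⁷ K⁴.
|P_net| = 0.95·5.67×10⁻⁸·0.004536·2.763×10⁷.

P_net ≈ 0.00675 W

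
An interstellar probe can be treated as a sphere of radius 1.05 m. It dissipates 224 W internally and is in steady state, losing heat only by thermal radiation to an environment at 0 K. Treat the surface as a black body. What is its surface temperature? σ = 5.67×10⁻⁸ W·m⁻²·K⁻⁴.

T ≈ 130 K

Steady state: internal power = radiated power, P = εσA T⁴.
Radiating area A = 4πr² = 13.85 m².
T⁴ = P/(εσA) = 224/(1.0·5.67×10⁻⁸·13.85) = 2.852×10⁸ K⁴.
T = (2.852×10⁸)^(1/4).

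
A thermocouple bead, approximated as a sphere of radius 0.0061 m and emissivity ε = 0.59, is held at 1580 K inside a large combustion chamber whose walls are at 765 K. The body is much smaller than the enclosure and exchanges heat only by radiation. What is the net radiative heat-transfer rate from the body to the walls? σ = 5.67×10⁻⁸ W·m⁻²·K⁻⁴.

P_net ≈ 92.1 W

For a small grey body in a large enclosure: P_net = εσA(T_body⁴ − T_wall⁴).
A = 4πr² = 4.676×10⁻⁴ m²; T_body⁴ − T_wall⁴ = 6.232×10¹² − 3.425×10¹¹ = 5.890×10¹² K⁴.
|P_net| = 0.59·5.67×10⁻⁸·4.676×10⁻⁴·5.890×10¹².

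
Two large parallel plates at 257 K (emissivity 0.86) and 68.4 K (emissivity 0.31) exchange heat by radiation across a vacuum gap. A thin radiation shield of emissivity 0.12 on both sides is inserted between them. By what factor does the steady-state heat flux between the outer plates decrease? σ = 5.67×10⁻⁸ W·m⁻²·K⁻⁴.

factor ≈ 5.62

Without shield: q₀ = σΔ(T⁴)/(1/ε₁+1/ε₂−1) with denominator 3.389.
With shield the two gaps are in series; the resistances add: (1/ε₁+1/ε_s−1)+(1/ε_s+1/ε₂−1) = 8.496+10.56 = 19.06.
Heat-flux ratio q₀/q = 19.06/3.389.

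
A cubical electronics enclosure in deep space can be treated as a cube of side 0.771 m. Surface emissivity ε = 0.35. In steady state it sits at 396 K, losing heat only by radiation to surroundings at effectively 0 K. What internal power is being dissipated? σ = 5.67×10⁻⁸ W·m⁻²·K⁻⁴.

P ≈ 1740 W

Steady state: P = εσA T⁴.
A = 6L² = 3.567 m²; T⁴ = (396)⁴ = 2.459×10¹⁰ K⁴.
P = 0.35 × 5.67×10⁻⁸ × 3.567 × 2.459×10¹⁰.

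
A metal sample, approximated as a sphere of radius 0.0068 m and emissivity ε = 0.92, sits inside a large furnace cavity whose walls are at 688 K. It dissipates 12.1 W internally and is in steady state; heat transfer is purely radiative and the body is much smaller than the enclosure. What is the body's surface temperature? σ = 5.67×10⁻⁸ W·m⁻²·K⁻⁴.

For a small grey body in a large enclosure, net radiated power = εσA(T⁴ − T_w⁴).
Steady state: P = εσA(T⁴ − T_w⁴) with A = 4πr² = 5.811×10⁻⁴ m².
T⁴ = P/(εσA) + T_w⁴ = 12.1/(0.92·5.67×10⁻⁸·5.811×10⁻⁴) + (688)⁴
    = 3.992×10¹¹ + 2.241×10¹¹ = 6.233×10¹¹ K⁴.

T ≈ 889 K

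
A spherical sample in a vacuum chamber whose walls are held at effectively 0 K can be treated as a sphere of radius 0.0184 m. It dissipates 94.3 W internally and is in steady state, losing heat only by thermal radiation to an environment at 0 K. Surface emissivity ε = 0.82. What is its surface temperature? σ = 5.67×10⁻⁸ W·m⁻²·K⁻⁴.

T ≈ 831 K

Steady state: internal power = radiated power, P = εσA T⁴.
Radiating area A = 4πr² = 0.004254 m².
T⁴ = P/(εσA) = 94.3/(0.82·5.67×10⁻⁸·0.004254) = 4.767×10¹¹ K⁴.
T = (4.767×10¹¹)^(1/4).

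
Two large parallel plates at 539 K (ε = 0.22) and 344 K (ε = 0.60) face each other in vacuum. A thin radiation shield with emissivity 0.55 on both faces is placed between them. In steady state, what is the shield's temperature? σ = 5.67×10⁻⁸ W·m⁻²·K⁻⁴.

T_s ≈ 436 K

In steady state the net flux on the hot side equals that on the cold side.
σ(T₁⁴−T_s⁴)/D₁ = σ(T_s⁴−T₂⁴)/D₂, with D₁ = 1/ε₁+1/ε_s−1 = 5.364, D₂ = 1/ε_s+1/ε₂−1 = 2.485.
Solve for T_s⁴: T_s⁴ = (D₂·T₁⁴ + D₁·T₂⁴)/(D₁+D₂) = 3.629×10¹⁰ K⁴.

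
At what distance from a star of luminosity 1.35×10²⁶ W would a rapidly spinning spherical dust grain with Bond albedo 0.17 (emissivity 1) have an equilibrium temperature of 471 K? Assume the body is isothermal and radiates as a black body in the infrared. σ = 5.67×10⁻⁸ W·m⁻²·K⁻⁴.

For an isothermal black-emitting sphere, (1−a)S·πr² = σ·4πr²·T⁴ ⇒ S = 4σT⁴/(1−a).
S = 4·5.67×10⁻⁸·(471)⁴/0.830 = 13450 W/m².
Flux falls as S = L/(4πd²), so d = √(L/(4πS)) = √(1.35×10²⁶/(4π·13450)).

d ≈ 2.83×10¹⁰ m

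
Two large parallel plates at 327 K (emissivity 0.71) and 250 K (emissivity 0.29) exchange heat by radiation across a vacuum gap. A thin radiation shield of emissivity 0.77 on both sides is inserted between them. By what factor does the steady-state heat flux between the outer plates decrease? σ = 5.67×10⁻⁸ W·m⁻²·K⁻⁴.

factor ≈ 1.41

Without shield: q₀ = σΔ(T⁴)/(1/ε₁+1/ε₂−1) with denominator 3.857.
With shield the two gaps are in series; the resistances add: (1/ε₁+1/ε_s−1)+(1/ε_s+1/ε₂−1) = 1.707+3.747 = 5.454.
Heat-flux ratio q₀/q = 5.454/3.857.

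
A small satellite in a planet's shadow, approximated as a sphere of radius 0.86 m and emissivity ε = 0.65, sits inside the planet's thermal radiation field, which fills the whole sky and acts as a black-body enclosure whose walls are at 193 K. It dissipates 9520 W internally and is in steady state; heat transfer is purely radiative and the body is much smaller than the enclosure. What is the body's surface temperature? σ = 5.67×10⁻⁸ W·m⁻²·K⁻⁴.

T ≈ 413 K

For a small grey body in a large enclosure, net radiated power = εσA(T⁴ − T_w⁴).
Steady state: P = εσA(T⁴ − T_w⁴) with A = 4πr² = 9.294 m².
T⁴ = P/(εσA) + T_w⁴ = 9520/(0.65·5.67×10⁻⁸·9.294) + (193)⁴
    = 2.779×10¹⁰ + 1.387×10⁹ = 2.918×10¹⁰ K⁴.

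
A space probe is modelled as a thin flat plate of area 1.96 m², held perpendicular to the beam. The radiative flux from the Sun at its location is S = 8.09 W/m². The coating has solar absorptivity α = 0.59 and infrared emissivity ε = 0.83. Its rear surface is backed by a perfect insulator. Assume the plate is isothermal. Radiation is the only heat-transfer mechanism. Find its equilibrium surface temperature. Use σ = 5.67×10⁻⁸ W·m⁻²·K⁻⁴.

T ≈ 100 K

At equilibrium, absorbed power = emitted power.
Absorbing cross-section = A = 1.960 m²; emitting surface = A = 1.960 m² (ratio 1).
αS·A_cross = εσ·A_surf·T⁴  ⇒  T⁴ = αS/(ε·1σ).
T⁴ = 0.590·8.09/(0.83·1·5.67×10⁻⁸) = 1.014×10⁸ K⁴.
T = (1.014×10⁸)^(1/4).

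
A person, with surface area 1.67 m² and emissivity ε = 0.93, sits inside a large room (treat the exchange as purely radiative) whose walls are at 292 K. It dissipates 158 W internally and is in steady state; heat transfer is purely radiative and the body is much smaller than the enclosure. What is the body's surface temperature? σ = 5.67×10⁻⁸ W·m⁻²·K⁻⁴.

T ≈ 309 K

For a small grey body in a large enclosure, net radiated power = εσA(T⁴ − T_w⁴).
Steady state: P = εσA(T⁴ − T_w⁴) with A = 1.67 m².
T⁴ = P/(εσA) + T_w⁴ = 158/(0.93·5.67×10⁻⁸·1.670) + (292)⁴
    = 1.794×10⁹ + 7.270×10⁹ = 9.064×10⁹ K⁴.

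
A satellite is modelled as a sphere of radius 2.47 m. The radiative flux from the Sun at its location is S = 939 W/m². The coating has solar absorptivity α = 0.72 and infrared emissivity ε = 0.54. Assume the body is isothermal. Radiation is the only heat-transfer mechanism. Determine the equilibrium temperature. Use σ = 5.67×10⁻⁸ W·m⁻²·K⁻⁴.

At equilibrium, absorbed power = emitted power.
Absorbing cross-section = πr² = 19.17 m²; emitting surface = 4πr² = 76.67 m² (ratio 4).
αS·A_cross = εσ·A_surf·T⁴  ⇒  T⁴ = αS/(ε·4σ).
T⁴ = 0.720·939/(0.54·4·5.67×10⁻⁸) = 5.520×10⁹ K⁴.
T = (5.520×10⁹)^(1/4).

T ≈ 273 K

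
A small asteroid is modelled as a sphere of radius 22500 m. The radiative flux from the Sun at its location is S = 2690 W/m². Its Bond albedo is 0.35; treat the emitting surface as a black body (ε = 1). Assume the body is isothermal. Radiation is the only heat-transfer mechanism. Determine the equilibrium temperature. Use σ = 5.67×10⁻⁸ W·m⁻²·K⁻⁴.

At equilibrium, absorbed power = emitted power.
Absorbing cross-section = πr² = 1.590×10⁹ m²; emitting surface = 4πr² = 6.362×10⁹ m² (ratio 4).
(1−a)S·A_cross = εσ·A_surf·T⁴  ⇒  T⁴ = (1−a)S/(4σ).
T⁴ = 0.650·2690/(4·5.67×10⁻⁸) = 7.709×10⁹ K⁴.
T = (7.709×10⁹)^(1/4).

T ≈ 296 K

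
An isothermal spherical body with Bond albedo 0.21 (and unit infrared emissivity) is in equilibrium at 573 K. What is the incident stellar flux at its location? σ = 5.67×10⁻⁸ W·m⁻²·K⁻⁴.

S ≈ 30900 W/m²

(1−a)S·πr² = σ·4πr²·T⁴ ⇒ S = 4σT⁴/(1−a).
S = 4·5.67×10⁻⁸·1.078×10¹¹/0.790.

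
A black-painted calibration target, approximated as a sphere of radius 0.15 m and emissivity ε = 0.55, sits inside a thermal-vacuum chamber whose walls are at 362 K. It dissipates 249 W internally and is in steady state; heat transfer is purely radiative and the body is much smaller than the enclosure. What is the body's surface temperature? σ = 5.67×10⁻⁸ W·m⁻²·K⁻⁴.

T ≈ 462 K

For a small grey body in a large enclosure, net radiated power = εσA(T⁴ − T_w⁴).
Steady state: P = εσA(T⁴ − T_w⁴) with A = 4πr² = 0.2827 m².
T⁴ = P/(εσA) + T_w⁴ = 249/(0.55·5.67×10⁻⁸·0.2827) + (362)⁴
    = 2.824×10¹⁰ + 1.717×10¹⁰ = 4.541×10¹⁰ K⁴.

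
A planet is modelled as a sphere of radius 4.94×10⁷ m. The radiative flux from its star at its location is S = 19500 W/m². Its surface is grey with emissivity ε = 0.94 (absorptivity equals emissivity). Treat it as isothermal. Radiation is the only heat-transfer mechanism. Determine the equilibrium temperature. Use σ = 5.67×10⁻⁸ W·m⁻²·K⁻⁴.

T ≈ 541 K

At equilibrium, absorbed power = emitted power.
Absorbing cross-section = πr² = 7.667×10¹⁵ m²; emitting surface = 4πr² = 3.067×10¹⁶ m² (ratio 4).
εS·A_cross = εσ·A_surf·T⁴  ⇒  T⁴ = S/(4σ)   (ε cancels).
T⁴ = 19500/(4·5.67×10⁻⁸) = 8.598×10¹⁰ K⁴.
T = (8.598×10¹⁰)^(1/4).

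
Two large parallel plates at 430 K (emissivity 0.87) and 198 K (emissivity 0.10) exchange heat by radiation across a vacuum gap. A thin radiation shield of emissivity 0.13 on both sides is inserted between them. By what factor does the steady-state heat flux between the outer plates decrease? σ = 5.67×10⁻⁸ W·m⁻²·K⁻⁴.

factor ≈ 2.42

Without shield: q₀ = σΔ(T⁴)/(1/ε₁+1/ε₂−1) with denominator 10.15.
With shield the two gaps are in series; the resistances add: (1/ε₁+1/ε_s−1)+(1/ε_s+1/ε₂−1) = 7.842+16.69 = 24.53.
Heat-flux ratio q₀/q = 24.53/10.15.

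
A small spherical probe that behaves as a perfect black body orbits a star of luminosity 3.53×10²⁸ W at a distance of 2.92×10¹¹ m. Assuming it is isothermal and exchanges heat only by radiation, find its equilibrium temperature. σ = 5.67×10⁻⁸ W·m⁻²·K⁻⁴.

T ≈ 617 K

First find the stellar flux at distance d: S = L/(4πd²) = 3.53×10²⁸/(4π·(2.92×10¹¹)²) = 32950 W/m².
For an isothermal sphere, absorbed (1−a)S·πr² = emitted σ·4πr²·T⁴, so T⁴ = (1−a)S/(4σ).
T⁴ = 1.00·32950/(4·5.67×10⁻⁸) = 1.453×10¹¹ K⁴.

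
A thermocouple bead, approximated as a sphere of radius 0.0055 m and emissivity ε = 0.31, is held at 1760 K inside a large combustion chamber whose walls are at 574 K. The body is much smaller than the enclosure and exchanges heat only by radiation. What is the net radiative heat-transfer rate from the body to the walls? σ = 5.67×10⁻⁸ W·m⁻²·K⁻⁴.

For a small grey body in a large enclosure: P_net = εσA(T_body⁴ − T_wall⁴).
A = 4πr² = 3.801×10⁻⁴ m²; T_body⁴ − T_wall⁴ = 9.595×10¹² − 1.086×10¹¹ = 9.487×10¹² K⁴.
|P_net| = 0.31·5.67×10⁻⁸·3.801×10⁻⁴·9.487×10¹².

P_net ≈ 63.4 W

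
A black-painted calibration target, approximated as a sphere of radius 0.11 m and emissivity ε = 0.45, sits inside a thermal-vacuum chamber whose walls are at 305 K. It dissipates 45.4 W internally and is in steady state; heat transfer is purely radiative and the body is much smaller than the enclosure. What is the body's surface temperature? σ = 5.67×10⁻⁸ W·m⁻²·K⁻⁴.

T ≈ 378 K

For a small grey body in a large enclosure, net radiated power = εσA(T⁴ − T_w⁴).
Steady state: P = εσA(T⁴ − T_w⁴) with A = 4πr² = 0.1521 m².
T⁴ = P/(εσA) + T_w⁴ = 45.4/(0.45·5.67×10⁻⁸·0.1521) + (305)⁴
    = 1.170×10¹⁰ + 8.654×10⁹ = 2.036×10¹⁰ K⁴.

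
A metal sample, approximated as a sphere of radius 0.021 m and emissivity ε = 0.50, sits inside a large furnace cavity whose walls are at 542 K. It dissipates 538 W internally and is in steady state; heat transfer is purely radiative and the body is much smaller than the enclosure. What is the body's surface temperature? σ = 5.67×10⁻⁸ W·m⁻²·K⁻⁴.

T ≈ 1370 K

For a small grey body in a large enclosure, net radiated power = εσA(T⁴ − T_w⁴).
Steady state: P = εσA(T⁴ − T_w⁴) with A = 4πr² = 0.005542 m².
T⁴ = P/(εσA) + T_w⁴ = 538/(0.50·5.67×10⁻⁸·0.005542) + (542)⁴
    = 3.424×10¹² + 8.630×10¹⁰ = 3.511×10¹² K⁴.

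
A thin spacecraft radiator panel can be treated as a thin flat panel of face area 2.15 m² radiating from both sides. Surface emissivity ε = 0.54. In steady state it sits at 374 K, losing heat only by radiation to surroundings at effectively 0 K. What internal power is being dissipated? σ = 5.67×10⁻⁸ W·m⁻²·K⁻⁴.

P ≈ 2580 W

Steady state: P = εσA T⁴.
A = 2·2.15 = 4.300 m²; T⁴ = (374)⁴ = 1.957×10¹⁰ K⁴.
P = 0.54 × 5.67×10⁻⁸ × 4.300 × 1.957×10¹⁰.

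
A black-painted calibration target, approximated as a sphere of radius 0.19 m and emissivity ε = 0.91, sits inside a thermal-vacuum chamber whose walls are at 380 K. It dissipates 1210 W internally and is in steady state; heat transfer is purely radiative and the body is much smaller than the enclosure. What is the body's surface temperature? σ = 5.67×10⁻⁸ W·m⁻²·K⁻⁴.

T ≈ 519 K

For a small grey body in a large enclosure, net radiated power = εσA(T⁴ − T_w⁴).
Steady state: P = εσA(T⁴ − T_w⁴) with A = 4πr² = 0.4536 m².
T⁴ = P/(εσA) + T_w⁴ = 1210/(0.91·5.67×10⁻⁸·0.4536) + (380)⁴
    = 5.169×10¹⁰ + 2.085×10¹⁰ = 7.255×10¹⁰ K⁴.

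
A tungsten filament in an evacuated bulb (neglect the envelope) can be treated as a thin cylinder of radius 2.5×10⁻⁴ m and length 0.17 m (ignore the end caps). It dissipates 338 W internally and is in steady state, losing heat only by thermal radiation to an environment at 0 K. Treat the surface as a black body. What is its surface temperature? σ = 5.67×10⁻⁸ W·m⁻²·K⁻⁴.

T ≈ 2170 K

Steady state: internal power = radiated power, P = εσA T⁴.
Radiating area A = 2πrL = 2.670×10⁻⁴ m².
T⁴ = P/(εσA) = 338/(1.0·5.67×10⁻⁸·2.670×10⁻⁴) = 2.232×10¹³ K⁴.
T = (2.232×10¹³)^(1/4).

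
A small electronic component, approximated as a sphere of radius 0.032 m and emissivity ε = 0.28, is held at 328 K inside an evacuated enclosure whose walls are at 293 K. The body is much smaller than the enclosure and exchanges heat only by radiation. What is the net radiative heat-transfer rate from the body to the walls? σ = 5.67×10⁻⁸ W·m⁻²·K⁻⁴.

For a small grey body in a large enclosure: P_net = εσA(T_body⁴ − T_wall⁴).
A = 4πr² = 0.01287 m²; T_body⁴ − T_wall⁴ = 1.157×10¹⁰ − 7.370×10⁹ = 4.204×10⁹ K⁴.
|P_net| = 0.28·5.67×10⁻⁸·0.01287·4.204×10⁹.

P_net ≈ 0.859 W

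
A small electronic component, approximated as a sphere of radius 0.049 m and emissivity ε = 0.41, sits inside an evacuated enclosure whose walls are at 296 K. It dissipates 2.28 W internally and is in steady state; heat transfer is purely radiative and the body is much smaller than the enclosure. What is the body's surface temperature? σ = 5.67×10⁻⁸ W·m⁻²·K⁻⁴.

T ≈ 323 K

For a small grey body in a large enclosure, net radiated power = εσA(T⁴ − T_w⁴).
Steady state: P = εσA(T⁴ − T_w⁴) with A = 4πr² = 0.03017 m².
T⁴ = P/(εσA) + T_w⁴ = 2.28/(0.41·5.67×10⁻⁸·0.03017) + (296)⁴
    = 3.251×10⁹ + 7.677×10⁹ = 1.093×10¹⁰ K⁴.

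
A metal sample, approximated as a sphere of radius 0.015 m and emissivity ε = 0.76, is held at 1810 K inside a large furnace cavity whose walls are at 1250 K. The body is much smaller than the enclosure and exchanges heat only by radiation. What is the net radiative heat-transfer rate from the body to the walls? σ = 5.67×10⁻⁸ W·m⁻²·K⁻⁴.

P_net ≈ 1010 W

For a small grey body in a large enclosure: P_net = εσA(T_body⁴ − T_wall⁴).
A = 4πr² = 0.002827 m²; T_body⁴ − T_wall⁴ = 1.073×10¹³ − 2.441×10¹² = 8.291×10¹² K⁴.
|P_net| = 0.76·5.67×10⁻⁸·0.002827·8.291×10¹².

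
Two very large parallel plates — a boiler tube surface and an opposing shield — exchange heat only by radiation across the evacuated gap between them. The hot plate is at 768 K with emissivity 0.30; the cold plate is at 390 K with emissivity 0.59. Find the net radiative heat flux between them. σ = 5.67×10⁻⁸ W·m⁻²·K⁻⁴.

q ≈ 4570 W/m²

For two infinite grey parallel plates, q = σ(T₁⁴ − T₂⁴)/(1/ε₁ + 1/ε₂ − 1).
T₁⁴ − T₂⁴ = 3.479×10¹¹ − 2.313×10¹⁰ = 3.248×10¹¹ K⁴.
1/ε₁ + 1/ε₂ − 1 = 3.333 + 1.695 − 1 = 4.028.
q = 5.67×10⁻⁸ × 3.248×10¹¹ / 4.028.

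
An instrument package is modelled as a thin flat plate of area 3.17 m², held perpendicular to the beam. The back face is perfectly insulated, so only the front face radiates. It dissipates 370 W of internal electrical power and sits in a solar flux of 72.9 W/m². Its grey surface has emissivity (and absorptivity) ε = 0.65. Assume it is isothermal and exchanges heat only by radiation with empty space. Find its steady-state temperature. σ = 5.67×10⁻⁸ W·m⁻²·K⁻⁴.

T ≈ 258 K

At steady state, absorbed solar power + internal power = radiated power.
Absorbed: α·S·A_cross = 0.65·72.9·3.170 = 150.2 W (cross-section A).
Total input = 150.2 + 370 = 520.2 W.
Radiated: εσ·A_surf·T⁴ with A_surf = A = 3.170 m².
T⁴ = 520.2/(0.65·5.67×10⁻⁸·3.170) = 4.453×10⁹ K⁴.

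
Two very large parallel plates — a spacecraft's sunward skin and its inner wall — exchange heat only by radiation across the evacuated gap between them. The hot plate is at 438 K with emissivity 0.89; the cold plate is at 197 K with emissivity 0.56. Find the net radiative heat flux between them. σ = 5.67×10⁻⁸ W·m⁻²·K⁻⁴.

For two infinite grey parallel plates, q = σ(T₁⁴ − T₂⁴)/(1/ε₁ + 1/ε₂ − 1).
T₁⁴ − T₂⁴ = 3.680×10¹⁰ − 1.506×10⁹ = 3.530×10¹⁰ K⁴.
1/ε₁ + 1/ε₂ − 1 = 1.124 + 1.786 − 1 = 1.909.
q = 5.67×10⁻⁸ × 3.530×10¹⁰ / 1.909.

q ≈ 1050 W/m²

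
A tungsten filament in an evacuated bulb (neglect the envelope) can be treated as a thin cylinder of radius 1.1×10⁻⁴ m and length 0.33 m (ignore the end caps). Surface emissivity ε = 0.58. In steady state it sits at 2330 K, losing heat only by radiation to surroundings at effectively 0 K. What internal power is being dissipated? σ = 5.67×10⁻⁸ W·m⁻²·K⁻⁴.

P ≈ 221 W

Steady state: P = εσA T⁴.
A = 2πrL = 2.281×10⁻⁴ m²; T⁴ = (2330)⁴ = 2.947×10¹³ K⁴.
P = 0.58 × 5.67×10⁻⁸ × 2.281×10⁻⁴ × 2.947×10¹³.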